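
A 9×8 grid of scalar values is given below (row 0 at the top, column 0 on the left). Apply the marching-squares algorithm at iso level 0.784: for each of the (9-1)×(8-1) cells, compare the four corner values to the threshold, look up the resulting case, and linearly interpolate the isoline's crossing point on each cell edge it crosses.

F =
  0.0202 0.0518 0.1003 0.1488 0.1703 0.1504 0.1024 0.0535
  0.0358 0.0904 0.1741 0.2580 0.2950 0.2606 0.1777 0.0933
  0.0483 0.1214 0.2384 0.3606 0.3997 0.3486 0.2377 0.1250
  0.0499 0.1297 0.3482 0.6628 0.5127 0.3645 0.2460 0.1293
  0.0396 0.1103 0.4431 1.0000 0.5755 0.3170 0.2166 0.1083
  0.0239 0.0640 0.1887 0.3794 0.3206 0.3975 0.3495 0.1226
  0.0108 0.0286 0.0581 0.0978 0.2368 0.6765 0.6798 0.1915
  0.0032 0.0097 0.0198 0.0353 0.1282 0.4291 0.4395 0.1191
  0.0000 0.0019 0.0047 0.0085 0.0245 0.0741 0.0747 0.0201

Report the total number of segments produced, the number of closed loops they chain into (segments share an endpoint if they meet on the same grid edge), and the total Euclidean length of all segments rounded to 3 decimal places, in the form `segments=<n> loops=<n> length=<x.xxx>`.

cell (3,2): code 0100 → (3.359,3.000)–(4.000,2.612)
cell (3,3): code 1000 → (4.000,3.509)–(3.359,3.000)
cell (4,2): code 0010 → (4.000,2.612)–(4.348,3.000)
cell (4,3): code 0001 → (4.348,3.000)–(4.000,3.509)
total: 4 segments, chained into 1 closed loop(s), length Σ = 2.704526

segments=4 loops=1 length=2.705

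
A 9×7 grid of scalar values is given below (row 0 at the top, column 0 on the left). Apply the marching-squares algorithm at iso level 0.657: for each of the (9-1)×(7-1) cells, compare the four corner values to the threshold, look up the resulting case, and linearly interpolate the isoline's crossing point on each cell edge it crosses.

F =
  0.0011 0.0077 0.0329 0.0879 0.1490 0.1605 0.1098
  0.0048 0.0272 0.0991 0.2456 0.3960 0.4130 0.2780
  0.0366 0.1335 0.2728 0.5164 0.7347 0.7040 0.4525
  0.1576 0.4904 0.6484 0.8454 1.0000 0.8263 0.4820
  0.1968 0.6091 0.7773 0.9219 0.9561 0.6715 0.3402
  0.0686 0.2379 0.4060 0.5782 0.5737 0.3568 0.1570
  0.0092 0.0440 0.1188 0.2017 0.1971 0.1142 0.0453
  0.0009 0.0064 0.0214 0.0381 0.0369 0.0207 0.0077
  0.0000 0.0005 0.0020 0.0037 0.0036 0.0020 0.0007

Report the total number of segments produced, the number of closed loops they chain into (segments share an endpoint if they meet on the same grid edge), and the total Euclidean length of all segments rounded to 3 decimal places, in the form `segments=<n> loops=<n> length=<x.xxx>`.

cell (1,3): code 0100 → (1.771,4.000)–(2.000,3.644)
cell (1,4): code 1100 → (1.838,5.000)–(1.771,4.000)
cell (1,5): code 1000 → (2.000,5.187)–(1.838,5.000)
cell (2,2): code 0100 → (2.427,3.000)–(3.000,2.044)
cell (2,3): code 1110 → (2.000,3.644)–(2.427,3.000)
cell (2,5): code 1001 → (3.000,5.492)–(2.000,5.187)
cell (3,1): code 0100 → (3.067,2.000)–(4.000,1.285)
cell (3,2): code 1110 → (3.000,2.044)–(3.067,2.000)
cell (3,5): code 1001 → (4.000,5.044)–(3.000,5.492)
cell (4,1): code 0010 → (4.000,1.285)–(4.324,2.000)
cell (4,2): code 0011 → (4.324,2.000)–(4.771,3.000)
cell (4,3): code 0011 → (4.771,3.000)–(4.782,4.000)
cell (4,4): code 0011 → (4.782,4.000)–(4.046,5.000)
cell (4,5): code 0001 → (4.046,5.000)–(4.000,5.044)
total: 14 segments, chained into 1 closed loop(s), length Σ = 11.142880

segments=14 loops=1 length=11.143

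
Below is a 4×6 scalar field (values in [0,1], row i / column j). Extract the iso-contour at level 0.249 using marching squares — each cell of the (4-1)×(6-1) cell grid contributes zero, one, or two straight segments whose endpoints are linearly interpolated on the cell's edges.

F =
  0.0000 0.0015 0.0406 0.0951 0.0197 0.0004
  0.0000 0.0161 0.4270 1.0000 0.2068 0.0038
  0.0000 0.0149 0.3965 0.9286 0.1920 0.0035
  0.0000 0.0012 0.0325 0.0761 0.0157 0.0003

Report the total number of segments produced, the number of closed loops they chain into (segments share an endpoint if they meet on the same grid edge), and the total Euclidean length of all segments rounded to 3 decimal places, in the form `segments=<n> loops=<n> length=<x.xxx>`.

cell (0,1): code 0100 → (0.539,2.000)–(1.000,1.567)
cell (0,2): code 1100 → (0.170,3.000)–(0.539,2.000)
cell (0,3): code 1000 → (1.000,3.947)–(0.170,3.000)
cell (1,1): code 0110 → (1.000,1.567)–(2.000,1.613)
cell (1,3): code 1001 → (2.000,3.923)–(1.000,3.947)
cell (2,1): code 0010 → (2.000,1.613)–(2.405,2.000)
cell (2,2): code 0011 → (2.405,2.000)–(2.797,3.000)
cell (2,3): code 0001 → (2.797,3.000)–(2.000,3.923)
total: 8 segments, chained into 1 closed loop(s), length Σ = 7.812177

segments=8 loops=1 length=7.812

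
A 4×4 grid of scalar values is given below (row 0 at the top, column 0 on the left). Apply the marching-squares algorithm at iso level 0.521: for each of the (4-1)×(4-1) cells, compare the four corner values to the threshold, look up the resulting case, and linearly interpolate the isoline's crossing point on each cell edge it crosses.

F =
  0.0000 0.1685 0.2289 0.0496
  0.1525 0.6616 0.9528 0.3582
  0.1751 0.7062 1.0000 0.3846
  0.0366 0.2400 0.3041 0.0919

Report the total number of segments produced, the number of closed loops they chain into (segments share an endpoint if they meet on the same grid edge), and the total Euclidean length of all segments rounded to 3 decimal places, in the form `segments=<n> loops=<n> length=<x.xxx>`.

cell (0,0): code 0100 → (0.715,1.000)–(1.000,0.724)
cell (0,1): code 1100 → (0.404,2.000)–(0.715,1.000)
cell (0,2): code 1000 → (1.000,2.726)–(0.404,2.000)
cell (1,0): code 0110 → (1.000,0.724)–(2.000,0.651)
cell (1,2): code 1001 → (2.000,2.778)–(1.000,2.726)
cell (2,0): code 0010 → (2.000,0.651)–(2.397,1.000)
cell (2,1): code 0011 → (2.397,1.000)–(2.688,2.000)
cell (2,2): code 0001 → (2.688,2.000)–(2.000,2.778)
total: 8 segments, chained into 1 closed loop(s), length Σ = 6.997201

segments=8 loops=1 length=6.997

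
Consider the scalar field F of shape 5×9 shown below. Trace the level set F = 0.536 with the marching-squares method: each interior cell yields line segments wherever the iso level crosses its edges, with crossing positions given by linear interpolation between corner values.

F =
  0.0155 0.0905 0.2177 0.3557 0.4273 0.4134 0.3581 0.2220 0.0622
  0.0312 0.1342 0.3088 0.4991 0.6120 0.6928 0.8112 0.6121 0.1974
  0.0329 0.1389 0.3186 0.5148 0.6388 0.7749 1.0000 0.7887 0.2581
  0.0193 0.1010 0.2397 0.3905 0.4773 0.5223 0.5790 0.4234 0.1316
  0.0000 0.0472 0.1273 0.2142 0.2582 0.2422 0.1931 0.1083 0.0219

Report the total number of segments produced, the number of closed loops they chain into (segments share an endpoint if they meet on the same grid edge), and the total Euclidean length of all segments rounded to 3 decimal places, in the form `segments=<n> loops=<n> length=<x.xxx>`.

segments=14 loops=1 length=11.235

cell (0,3): code 0100 → (0.589,4.000)–(1.000,3.327)
cell (0,4): code 1100 → (0.439,5.000)–(0.589,4.000)
cell (0,5): code 1100 → (0.393,6.000)–(0.439,5.000)
cell (0,6): code 1100 → (0.805,7.000)–(0.393,6.000)
cell (0,7): code 1000 → (1.000,7.184)–(0.805,7.000)
cell (1,3): code 0110 → (1.000,3.327)–(2.000,3.171)
cell (1,7): code 1001 → (2.000,7.476)–(1.000,7.184)
cell (2,3): code 0010 → (2.000,3.171)–(2.637,4.000)
cell (2,4): code 0011 → (2.637,4.000)–(2.946,5.000)
cell (2,5): code 0111 → (2.946,5.000)–(3.000,5.242)
cell (2,6): code 1011 → (3.000,6.276)–(2.692,7.000)
cell (2,7): code 0001 → (2.692,7.000)–(2.000,7.476)
cell (3,5): code 0010 → (3.000,5.242)–(3.111,6.000)
cell (3,6): code 0001 → (3.111,6.000)–(3.000,6.276)
total: 14 segments, chained into 1 closed loop(s), length Σ = 11.235172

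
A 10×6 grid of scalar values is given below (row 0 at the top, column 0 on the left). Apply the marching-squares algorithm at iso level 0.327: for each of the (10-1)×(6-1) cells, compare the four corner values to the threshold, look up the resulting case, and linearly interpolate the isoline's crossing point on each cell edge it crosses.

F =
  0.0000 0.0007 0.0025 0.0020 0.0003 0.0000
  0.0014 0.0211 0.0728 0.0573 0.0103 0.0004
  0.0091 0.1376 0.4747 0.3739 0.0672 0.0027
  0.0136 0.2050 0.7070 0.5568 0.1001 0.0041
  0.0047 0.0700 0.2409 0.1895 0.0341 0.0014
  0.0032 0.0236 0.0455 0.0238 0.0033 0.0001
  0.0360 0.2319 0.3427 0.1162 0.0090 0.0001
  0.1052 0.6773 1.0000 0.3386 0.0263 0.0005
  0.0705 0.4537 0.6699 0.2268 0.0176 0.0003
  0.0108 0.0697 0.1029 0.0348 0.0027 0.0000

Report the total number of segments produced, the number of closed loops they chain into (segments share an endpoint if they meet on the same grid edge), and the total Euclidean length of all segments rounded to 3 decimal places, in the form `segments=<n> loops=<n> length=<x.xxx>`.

cell (1,1): code 0100 → (1.632,2.000)–(2.000,1.562)
cell (1,2): code 1100 → (1.852,3.000)–(1.632,2.000)
cell (1,3): code 1000 → (2.000,3.153)–(1.852,3.000)
cell (2,1): code 0110 → (2.000,1.562)–(3.000,1.243)
cell (2,3): code 1001 → (3.000,3.503)–(2.000,3.153)
cell (3,1): code 0010 → (3.000,1.243)–(3.815,2.000)
cell (3,2): code 0011 → (3.815,2.000)–(3.626,3.000)
cell (3,3): code 0001 → (3.626,3.000)–(3.000,3.503)
cell (5,1): code 0100 → (5.947,2.000)–(6.000,1.858)
cell (5,2): code 1000 → (6.000,2.069)–(5.947,2.000)
cell (6,0): code 0100 → (6.214,1.000)–(7.000,0.388)
cell (6,1): code 1110 → (6.000,1.858)–(6.214,1.000)
cell (6,2): code 1101 → (6.948,3.000)–(6.000,2.069)
cell (6,3): code 1000 → (7.000,3.037)–(6.948,3.000)
cell (7,0): code 0110 → (7.000,0.388)–(8.000,0.669)
cell (7,2): code 1011 → (8.000,2.774)–(7.104,3.000)
cell (7,3): code 0001 → (7.104,3.000)–(7.000,3.037)
cell (8,0): code 0010 → (8.000,0.669)–(8.330,1.000)
cell (8,1): code 0011 → (8.330,1.000)–(8.605,2.000)
cell (8,2): code 0001 → (8.605,2.000)–(8.000,2.774)
total: 20 segments, chained into 2 closed loop(s), length Σ = 14.922671

segments=20 loops=2 length=14.923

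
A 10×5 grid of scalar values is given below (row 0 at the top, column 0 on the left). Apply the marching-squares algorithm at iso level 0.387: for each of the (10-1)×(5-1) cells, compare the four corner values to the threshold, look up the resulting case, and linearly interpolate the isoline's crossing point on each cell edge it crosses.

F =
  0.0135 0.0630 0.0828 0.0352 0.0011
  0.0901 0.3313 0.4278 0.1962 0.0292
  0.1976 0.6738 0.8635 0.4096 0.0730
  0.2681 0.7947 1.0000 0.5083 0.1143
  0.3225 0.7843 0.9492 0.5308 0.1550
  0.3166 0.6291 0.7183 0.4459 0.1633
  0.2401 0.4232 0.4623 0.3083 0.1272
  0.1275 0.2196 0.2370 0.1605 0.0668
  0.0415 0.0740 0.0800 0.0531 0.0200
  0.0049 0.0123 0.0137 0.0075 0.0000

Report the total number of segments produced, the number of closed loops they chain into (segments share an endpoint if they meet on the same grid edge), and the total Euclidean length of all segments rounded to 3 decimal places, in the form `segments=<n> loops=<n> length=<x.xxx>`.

cell (0,1): code 0100 → (0.882,2.000)–(1.000,1.577)
cell (0,2): code 1000 → (1.000,2.176)–(0.882,2.000)
cell (1,0): code 0100 → (1.163,1.000)–(2.000,0.398)
cell (1,1): code 1110 → (1.000,1.577)–(1.163,1.000)
cell (1,2): code 1101 → (1.894,3.000)–(1.000,2.176)
cell (1,3): code 1000 → (2.000,3.067)–(1.894,3.000)
cell (2,0): code 0110 → (2.000,0.398)–(3.000,0.226)
cell (2,3): code 1001 → (3.000,3.308)–(2.000,3.067)
cell (3,0): code 0110 → (3.000,0.226)–(4.000,0.140)
cell (3,3): code 1001 → (4.000,3.383)–(3.000,3.308)
cell (4,0): code 0110 → (4.000,0.140)–(5.000,0.225)
cell (4,3): code 1001 → (5.000,3.208)–(4.000,3.383)
cell (5,0): code 0110 → (5.000,0.225)–(6.000,0.802)
cell (5,2): code 1011 → (6.000,2.489)–(5.428,3.000)
cell (5,3): code 0001 → (5.428,3.000)–(5.000,3.208)
cell (6,0): code 0010 → (6.000,0.802)–(6.178,1.000)
cell (6,1): code 0011 → (6.178,1.000)–(6.334,2.000)
cell (6,2): code 0001 → (6.334,2.000)–(6.000,2.489)
total: 18 segments, chained into 1 closed loop(s), length Σ = 13.959926

segments=18 loops=1 length=13.960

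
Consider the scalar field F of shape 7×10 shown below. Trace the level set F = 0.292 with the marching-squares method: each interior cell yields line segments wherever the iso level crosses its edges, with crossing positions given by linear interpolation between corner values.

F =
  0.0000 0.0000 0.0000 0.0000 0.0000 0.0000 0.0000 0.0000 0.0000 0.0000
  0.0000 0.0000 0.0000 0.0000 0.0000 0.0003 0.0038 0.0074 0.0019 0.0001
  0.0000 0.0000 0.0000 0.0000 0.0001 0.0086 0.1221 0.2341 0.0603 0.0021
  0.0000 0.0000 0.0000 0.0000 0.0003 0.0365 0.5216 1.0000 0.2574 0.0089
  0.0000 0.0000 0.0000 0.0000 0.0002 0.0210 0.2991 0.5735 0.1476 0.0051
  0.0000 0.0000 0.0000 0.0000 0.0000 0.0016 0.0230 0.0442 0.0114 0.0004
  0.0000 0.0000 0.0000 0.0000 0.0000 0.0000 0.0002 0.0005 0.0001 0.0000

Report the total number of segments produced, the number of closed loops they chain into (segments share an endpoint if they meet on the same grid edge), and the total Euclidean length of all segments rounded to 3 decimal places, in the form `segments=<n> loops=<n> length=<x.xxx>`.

segments=8 loops=1 length=7.275

cell (2,5): code 0100 → (2.425,6.000)–(3.000,5.527)
cell (2,6): code 1100 → (2.076,7.000)–(2.425,6.000)
cell (2,7): code 1000 → (3.000,7.953)–(2.076,7.000)
cell (3,5): code 0110 → (3.000,5.527)–(4.000,5.974)
cell (3,7): code 1001 → (4.000,7.661)–(3.000,7.953)
cell (4,5): code 0010 → (4.000,5.974)–(4.026,6.000)
cell (4,6): code 0011 → (4.026,6.000)–(4.532,7.000)
cell (4,7): code 0001 → (4.532,7.000)–(4.000,7.661)
total: 8 segments, chained into 1 closed loop(s), length Σ = 7.274810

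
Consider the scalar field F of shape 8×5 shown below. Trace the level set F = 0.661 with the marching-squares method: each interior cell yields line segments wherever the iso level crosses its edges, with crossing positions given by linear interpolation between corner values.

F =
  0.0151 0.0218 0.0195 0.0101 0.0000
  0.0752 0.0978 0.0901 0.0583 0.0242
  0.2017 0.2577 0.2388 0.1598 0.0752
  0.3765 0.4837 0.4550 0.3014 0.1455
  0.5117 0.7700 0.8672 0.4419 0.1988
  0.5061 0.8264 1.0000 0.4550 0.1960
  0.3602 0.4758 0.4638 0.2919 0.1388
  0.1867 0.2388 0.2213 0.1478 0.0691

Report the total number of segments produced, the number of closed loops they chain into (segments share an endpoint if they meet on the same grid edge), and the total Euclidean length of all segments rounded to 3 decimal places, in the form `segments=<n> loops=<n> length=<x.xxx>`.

cell (3,0): code 0100 → (3.619,1.000)–(4.000,0.578)
cell (3,1): code 1100 → (3.500,2.000)–(3.619,1.000)
cell (3,2): code 1000 → (4.000,2.485)–(3.500,2.000)
cell (4,0): code 0110 → (4.000,0.578)–(5.000,0.484)
cell (4,2): code 1001 → (5.000,2.622)–(4.000,2.485)
cell (5,0): code 0010 → (5.000,0.484)–(5.472,1.000)
cell (5,1): code 0011 → (5.472,1.000)–(5.632,2.000)
cell (5,2): code 0001 → (5.632,2.000)–(5.000,2.622)
total: 8 segments, chained into 1 closed loop(s), length Σ = 6.885070

segments=8 loops=1 length=6.885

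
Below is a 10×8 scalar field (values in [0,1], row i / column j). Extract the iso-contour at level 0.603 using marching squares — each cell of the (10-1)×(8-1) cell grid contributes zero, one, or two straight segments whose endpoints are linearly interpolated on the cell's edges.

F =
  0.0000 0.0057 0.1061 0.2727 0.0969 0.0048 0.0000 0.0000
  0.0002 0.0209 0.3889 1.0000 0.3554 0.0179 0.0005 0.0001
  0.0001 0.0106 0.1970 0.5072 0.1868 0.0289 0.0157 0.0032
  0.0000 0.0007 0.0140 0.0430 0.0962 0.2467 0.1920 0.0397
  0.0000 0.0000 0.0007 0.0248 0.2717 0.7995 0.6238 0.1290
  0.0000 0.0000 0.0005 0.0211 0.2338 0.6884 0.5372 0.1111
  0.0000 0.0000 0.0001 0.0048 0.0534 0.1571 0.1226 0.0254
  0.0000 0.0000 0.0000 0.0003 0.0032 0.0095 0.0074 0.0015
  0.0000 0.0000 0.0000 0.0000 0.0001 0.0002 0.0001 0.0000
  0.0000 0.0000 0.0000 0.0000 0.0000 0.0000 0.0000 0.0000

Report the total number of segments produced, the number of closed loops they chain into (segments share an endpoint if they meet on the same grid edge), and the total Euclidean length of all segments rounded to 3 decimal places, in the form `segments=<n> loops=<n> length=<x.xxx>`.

cell (0,2): code 0100 → (0.454,3.000)–(1.000,2.350)
cell (0,3): code 1000 → (1.000,3.616)–(0.454,3.000)
cell (1,2): code 0010 → (1.000,2.350)–(1.806,3.000)
cell (1,3): code 0001 → (1.806,3.000)–(1.000,3.616)
cell (3,4): code 0100 → (3.645,5.000)–(4.000,4.628)
cell (3,5): code 1100 → (3.952,6.000)–(3.645,5.000)
cell (3,6): code 1000 → (4.000,6.042)–(3.952,6.000)
cell (4,4): code 0110 → (4.000,4.628)–(5.000,4.812)
cell (4,5): code 1011 → (5.000,5.565)–(4.240,6.000)
cell (4,6): code 0001 → (4.240,6.000)–(4.000,6.042)
cell (5,4): code 0010 → (5.000,4.812)–(5.161,5.000)
cell (5,5): code 0001 → (5.161,5.000)–(5.000,5.565)
total: 12 segments, chained into 2 closed loop(s), length Σ = 8.316085

segments=12 loops=2 length=8.316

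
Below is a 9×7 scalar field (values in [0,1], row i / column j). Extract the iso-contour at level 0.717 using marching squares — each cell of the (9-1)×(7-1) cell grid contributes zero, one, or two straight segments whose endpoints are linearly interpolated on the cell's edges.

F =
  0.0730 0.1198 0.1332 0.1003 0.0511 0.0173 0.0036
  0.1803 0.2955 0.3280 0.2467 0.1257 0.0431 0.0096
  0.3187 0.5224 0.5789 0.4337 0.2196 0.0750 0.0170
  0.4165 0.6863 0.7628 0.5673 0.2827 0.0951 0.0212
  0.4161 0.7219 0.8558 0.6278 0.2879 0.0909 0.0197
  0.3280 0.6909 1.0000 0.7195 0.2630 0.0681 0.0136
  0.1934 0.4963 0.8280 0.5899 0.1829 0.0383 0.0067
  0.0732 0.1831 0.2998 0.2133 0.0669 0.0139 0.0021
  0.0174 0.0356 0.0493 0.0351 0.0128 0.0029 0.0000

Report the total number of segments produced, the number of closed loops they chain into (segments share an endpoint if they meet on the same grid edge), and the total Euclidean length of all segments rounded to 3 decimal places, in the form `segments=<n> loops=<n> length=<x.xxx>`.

segments=14 loops=1 length=8.429

cell (2,1): code 0100 → (2.751,2.000)–(3.000,1.401)
cell (2,2): code 1000 → (3.000,2.234)–(2.751,2.000)
cell (3,0): code 0100 → (3.862,1.000)–(4.000,0.984)
cell (3,1): code 1110 → (3.000,1.401)–(3.862,1.000)
cell (3,2): code 1001 → (4.000,2.609)–(3.000,2.234)
cell (4,0): code 0010 → (4.000,0.984)–(4.158,1.000)
cell (4,1): code 0111 → (4.158,1.000)–(5.000,1.084)
cell (4,2): code 1101 → (4.973,3.000)–(4.000,2.609)
cell (4,3): code 1000 → (5.000,3.005)–(4.973,3.000)
cell (5,1): code 0110 → (5.000,1.084)–(6.000,1.665)
cell (5,2): code 1011 → (6.000,2.466)–(5.019,3.000)
cell (5,3): code 0001 → (5.019,3.000)–(5.000,3.005)
cell (6,1): code 0010 → (6.000,1.665)–(6.210,2.000)
cell (6,2): code 0001 → (6.210,2.000)–(6.000,2.466)
total: 14 segments, chained into 1 closed loop(s), length Σ = 8.428849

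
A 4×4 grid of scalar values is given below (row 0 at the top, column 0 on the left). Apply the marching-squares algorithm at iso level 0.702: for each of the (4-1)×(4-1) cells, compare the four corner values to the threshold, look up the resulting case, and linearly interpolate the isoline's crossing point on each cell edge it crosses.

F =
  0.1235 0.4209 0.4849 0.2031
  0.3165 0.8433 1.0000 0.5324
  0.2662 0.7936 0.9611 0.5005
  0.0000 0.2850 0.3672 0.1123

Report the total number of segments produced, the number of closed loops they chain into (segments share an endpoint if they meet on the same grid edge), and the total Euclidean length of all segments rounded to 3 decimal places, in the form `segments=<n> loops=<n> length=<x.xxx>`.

cell (0,0): code 0100 → (0.665,1.000)–(1.000,0.732)
cell (0,1): code 1100 → (0.421,2.000)–(0.665,1.000)
cell (0,2): code 1000 → (1.000,2.637)–(0.421,2.000)
cell (1,0): code 0110 → (1.000,0.732)–(2.000,0.826)
cell (1,2): code 1001 → (2.000,2.563)–(1.000,2.637)
cell (2,0): code 0010 → (2.000,0.826)–(2.180,1.000)
cell (2,1): code 0011 → (2.180,1.000)–(2.436,2.000)
cell (2,2): code 0001 → (2.436,2.000)–(2.000,2.563)
total: 8 segments, chained into 1 closed loop(s), length Σ = 6.320454

segments=8 loops=1 length=6.320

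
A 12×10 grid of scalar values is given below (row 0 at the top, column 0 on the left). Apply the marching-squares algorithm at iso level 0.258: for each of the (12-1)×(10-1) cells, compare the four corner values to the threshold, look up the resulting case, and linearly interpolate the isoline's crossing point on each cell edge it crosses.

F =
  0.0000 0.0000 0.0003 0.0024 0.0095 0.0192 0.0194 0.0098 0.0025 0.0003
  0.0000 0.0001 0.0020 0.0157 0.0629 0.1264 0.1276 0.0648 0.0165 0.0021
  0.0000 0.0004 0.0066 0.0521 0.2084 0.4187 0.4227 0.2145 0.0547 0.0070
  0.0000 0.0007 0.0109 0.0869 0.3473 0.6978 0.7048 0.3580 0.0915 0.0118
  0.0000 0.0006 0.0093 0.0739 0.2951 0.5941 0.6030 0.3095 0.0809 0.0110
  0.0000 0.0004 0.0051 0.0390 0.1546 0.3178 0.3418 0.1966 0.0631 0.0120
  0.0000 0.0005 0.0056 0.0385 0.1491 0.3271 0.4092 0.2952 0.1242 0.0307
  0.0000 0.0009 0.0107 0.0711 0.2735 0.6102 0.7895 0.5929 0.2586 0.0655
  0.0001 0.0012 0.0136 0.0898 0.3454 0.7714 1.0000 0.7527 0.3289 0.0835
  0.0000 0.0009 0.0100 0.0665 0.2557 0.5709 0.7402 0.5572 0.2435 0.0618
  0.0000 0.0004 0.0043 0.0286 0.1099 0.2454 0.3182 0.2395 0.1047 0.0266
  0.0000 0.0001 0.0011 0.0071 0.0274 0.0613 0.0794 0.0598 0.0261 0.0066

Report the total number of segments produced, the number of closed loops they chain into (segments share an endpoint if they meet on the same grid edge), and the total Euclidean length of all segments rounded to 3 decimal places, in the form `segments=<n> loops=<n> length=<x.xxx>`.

segments=32 loops=1 length=23.409

cell (1,4): code 0100 → (1.450,5.000)–(2.000,4.236)
cell (1,5): code 1100 → (1.442,6.000)–(1.450,5.000)
cell (1,6): code 1000 → (2.000,6.791)–(1.442,6.000)
cell (2,3): code 0100 → (2.357,4.000)–(3.000,3.657)
cell (2,4): code 1110 → (2.000,4.236)–(2.357,4.000)
cell (2,6): code 1101 → (2.303,7.000)–(2.000,6.791)
cell (2,7): code 1000 → (3.000,7.375)–(2.303,7.000)
cell (3,3): code 0110 → (3.000,3.657)–(4.000,3.832)
cell (3,7): code 1001 → (4.000,7.225)–(3.000,7.375)
cell (4,3): code 0010 → (4.000,3.832)–(4.264,4.000)
cell (4,4): code 0111 → (4.264,4.000)–(5.000,4.634)
cell (4,6): code 1011 → (5.000,6.577)–(4.456,7.000)
cell (4,7): code 0001 → (4.456,7.000)–(4.000,7.225)
cell (5,4): code 0110 → (5.000,4.634)–(6.000,4.612)
cell (5,6): code 1101 → (5.623,7.000)–(5.000,6.577)
cell (5,7): code 1000 → (6.000,7.218)–(5.623,7.000)
cell (6,3): code 0100 → (6.875,4.000)–(7.000,3.923)
cell (6,4): code 1110 → (6.000,4.612)–(6.875,4.000)
cell (6,7): code 1101 → (6.996,8.000)–(6.000,7.218)
cell (6,8): code 1000 → (7.000,8.003)–(6.996,8.000)
cell (7,3): code 0110 → (7.000,3.923)–(8.000,3.658)
cell (7,8): code 1001 → (8.000,8.289)–(7.000,8.003)
cell (8,3): code 0010 → (8.000,3.658)–(8.974,4.000)
cell (8,4): code 0111 → (8.974,4.000)–(9.000,4.007)
cell (8,7): code 1011 → (9.000,7.954)–(8.830,8.000)
cell (8,8): code 0001 → (8.830,8.000)–(8.000,8.289)
cell (9,4): code 0010 → (9.000,4.007)–(9.961,5.000)
cell (9,5): code 0111 → (9.961,5.000)–(10.000,5.173)
cell (9,6): code 1011 → (10.000,6.765)–(9.942,7.000)
cell (9,7): code 0001 → (9.942,7.000)–(9.000,7.954)
cell (10,5): code 0010 → (10.000,5.173)–(10.252,6.000)
cell (10,6): code 0001 → (10.252,6.000)–(10.000,6.765)
total: 32 segments, chained into 1 closed loop(s), length Σ = 23.408748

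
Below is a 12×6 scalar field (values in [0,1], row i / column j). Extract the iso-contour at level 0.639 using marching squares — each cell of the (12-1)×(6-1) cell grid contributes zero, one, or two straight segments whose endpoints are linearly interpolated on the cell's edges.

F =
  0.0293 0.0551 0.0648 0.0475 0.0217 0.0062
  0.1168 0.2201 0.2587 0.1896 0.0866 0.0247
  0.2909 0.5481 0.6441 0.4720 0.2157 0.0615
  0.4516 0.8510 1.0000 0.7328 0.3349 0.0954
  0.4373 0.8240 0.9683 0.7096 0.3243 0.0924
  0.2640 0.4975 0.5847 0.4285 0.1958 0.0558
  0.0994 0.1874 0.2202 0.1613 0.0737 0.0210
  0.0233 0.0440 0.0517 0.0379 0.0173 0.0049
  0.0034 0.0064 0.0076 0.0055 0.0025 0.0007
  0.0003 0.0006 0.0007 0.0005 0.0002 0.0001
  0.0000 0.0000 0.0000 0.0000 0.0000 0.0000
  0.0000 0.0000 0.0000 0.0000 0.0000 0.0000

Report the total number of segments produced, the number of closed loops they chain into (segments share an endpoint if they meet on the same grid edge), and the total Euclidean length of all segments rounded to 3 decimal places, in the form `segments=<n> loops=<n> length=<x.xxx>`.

cell (1,1): code 0100 → (1.987,2.000)–(2.000,1.947)
cell (1,2): code 1000 → (2.000,2.030)–(1.987,2.000)
cell (2,0): code 0100 → (2.300,1.000)–(3.000,0.469)
cell (2,1): code 1110 → (2.000,1.947)–(2.300,1.000)
cell (2,2): code 1101 → (2.640,3.000)–(2.000,2.030)
cell (2,3): code 1000 → (3.000,3.236)–(2.640,3.000)
cell (3,0): code 0110 → (3.000,0.469)–(4.000,0.522)
cell (3,3): code 1001 → (4.000,3.183)–(3.000,3.236)
cell (4,0): code 0010 → (4.000,0.522)–(4.567,1.000)
cell (4,1): code 0011 → (4.567,1.000)–(4.858,2.000)
cell (4,2): code 0011 → (4.858,2.000)–(4.251,3.000)
cell (4,3): code 0001 → (4.251,3.000)–(4.000,3.183)
total: 12 segments, chained into 1 closed loop(s), length Σ = 8.818425

segments=12 loops=1 length=8.818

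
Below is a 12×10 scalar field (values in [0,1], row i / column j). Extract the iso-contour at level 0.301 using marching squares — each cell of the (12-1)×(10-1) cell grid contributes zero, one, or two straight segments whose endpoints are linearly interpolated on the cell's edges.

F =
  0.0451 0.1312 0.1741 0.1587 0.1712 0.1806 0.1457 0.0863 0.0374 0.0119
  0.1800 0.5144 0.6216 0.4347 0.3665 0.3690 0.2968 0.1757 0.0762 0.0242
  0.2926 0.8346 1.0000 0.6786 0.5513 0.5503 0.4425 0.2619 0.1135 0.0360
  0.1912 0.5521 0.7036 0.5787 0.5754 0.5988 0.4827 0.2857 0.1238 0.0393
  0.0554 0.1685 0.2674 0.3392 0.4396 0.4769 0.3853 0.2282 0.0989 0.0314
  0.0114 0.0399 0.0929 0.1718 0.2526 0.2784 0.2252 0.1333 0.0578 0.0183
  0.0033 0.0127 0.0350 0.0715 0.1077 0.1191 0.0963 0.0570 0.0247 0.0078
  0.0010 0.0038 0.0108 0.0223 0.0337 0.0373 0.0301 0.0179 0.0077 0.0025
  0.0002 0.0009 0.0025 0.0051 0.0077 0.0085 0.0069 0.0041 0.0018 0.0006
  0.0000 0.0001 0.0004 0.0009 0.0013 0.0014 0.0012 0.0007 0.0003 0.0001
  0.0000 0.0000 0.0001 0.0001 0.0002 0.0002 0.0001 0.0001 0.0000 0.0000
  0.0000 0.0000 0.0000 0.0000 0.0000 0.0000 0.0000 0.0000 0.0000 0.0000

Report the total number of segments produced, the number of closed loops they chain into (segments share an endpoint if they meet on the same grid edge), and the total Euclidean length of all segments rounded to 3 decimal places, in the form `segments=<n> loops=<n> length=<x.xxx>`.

cell (0,0): code 0100 → (0.443,1.000)–(1.000,0.362)
cell (0,1): code 1100 → (0.284,2.000)–(0.443,1.000)
cell (0,2): code 1100 → (0.516,3.000)–(0.284,2.000)
cell (0,3): code 1100 → (0.665,4.000)–(0.516,3.000)
cell (0,4): code 1100 → (0.639,5.000)–(0.665,4.000)
cell (0,5): code 1000 → (1.000,5.942)–(0.639,5.000)
cell (1,0): code 0110 → (1.000,0.362)–(2.000,0.015)
cell (1,5): code 1101 → (1.029,6.000)–(1.000,5.942)
cell (1,6): code 1000 → (2.000,6.783)–(1.029,6.000)
cell (2,0): code 0110 → (2.000,0.015)–(3.000,0.304)
cell (2,6): code 1001 → (3.000,6.922)–(2.000,6.783)
cell (3,0): code 0010 → (3.000,0.304)–(3.655,1.000)
cell (3,1): code 0011 → (3.655,1.000)–(3.923,2.000)
cell (3,2): code 0111 → (3.923,2.000)–(4.000,2.468)
cell (3,6): code 1001 → (4.000,6.537)–(3.000,6.922)
cell (4,2): code 0010 → (4.000,2.468)–(4.228,3.000)
cell (4,3): code 0011 → (4.228,3.000)–(4.741,4.000)
cell (4,4): code 0011 → (4.741,4.000)–(4.886,5.000)
cell (4,5): code 0011 → (4.886,5.000)–(4.527,6.000)
cell (4,6): code 0001 → (4.527,6.000)–(4.000,6.537)
total: 20 segments, chained into 1 closed loop(s), length Σ = 18.392133

segments=20 loops=1 length=18.392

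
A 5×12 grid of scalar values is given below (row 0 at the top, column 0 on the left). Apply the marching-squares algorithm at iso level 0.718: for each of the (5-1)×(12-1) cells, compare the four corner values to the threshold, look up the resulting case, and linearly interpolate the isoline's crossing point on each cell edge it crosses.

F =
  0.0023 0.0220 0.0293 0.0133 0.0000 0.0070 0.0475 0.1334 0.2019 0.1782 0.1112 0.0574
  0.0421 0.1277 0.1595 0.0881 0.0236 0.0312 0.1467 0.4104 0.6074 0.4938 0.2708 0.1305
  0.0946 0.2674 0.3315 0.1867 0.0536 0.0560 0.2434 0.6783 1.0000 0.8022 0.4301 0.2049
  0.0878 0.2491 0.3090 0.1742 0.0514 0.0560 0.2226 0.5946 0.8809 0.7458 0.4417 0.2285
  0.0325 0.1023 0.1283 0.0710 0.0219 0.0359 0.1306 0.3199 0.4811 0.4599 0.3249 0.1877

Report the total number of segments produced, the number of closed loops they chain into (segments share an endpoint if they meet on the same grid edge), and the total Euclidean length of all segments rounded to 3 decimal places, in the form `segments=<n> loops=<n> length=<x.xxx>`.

segments=8 loops=1 length=6.518

cell (1,7): code 0100 → (1.282,8.000)–(2.000,7.123)
cell (1,8): code 1100 → (1.727,9.000)–(1.282,8.000)
cell (1,9): code 1000 → (2.000,9.226)–(1.727,9.000)
cell (2,7): code 0110 → (2.000,7.123)–(3.000,7.431)
cell (2,9): code 1001 → (3.000,9.091)–(2.000,9.226)
cell (3,7): code 0010 → (3.000,7.431)–(3.407,8.000)
cell (3,8): code 0011 → (3.407,8.000)–(3.097,9.000)
cell (3,9): code 0001 → (3.097,9.000)–(3.000,9.091)
total: 8 segments, chained into 1 closed loop(s), length Σ = 6.518150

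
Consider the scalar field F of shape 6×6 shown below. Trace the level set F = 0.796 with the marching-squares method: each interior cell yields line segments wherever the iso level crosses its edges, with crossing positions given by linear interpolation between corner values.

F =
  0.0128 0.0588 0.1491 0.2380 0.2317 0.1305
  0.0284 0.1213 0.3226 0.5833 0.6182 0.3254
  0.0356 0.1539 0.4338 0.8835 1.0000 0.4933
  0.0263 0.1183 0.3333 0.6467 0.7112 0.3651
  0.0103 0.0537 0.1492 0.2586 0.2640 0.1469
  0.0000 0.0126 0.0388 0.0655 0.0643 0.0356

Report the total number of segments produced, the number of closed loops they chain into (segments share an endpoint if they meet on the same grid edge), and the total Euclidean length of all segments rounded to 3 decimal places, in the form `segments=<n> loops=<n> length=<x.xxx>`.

cell (1,2): code 0100 → (1.709,3.000)–(2.000,2.805)
cell (1,3): code 1100 → (1.466,4.000)–(1.709,3.000)
cell (1,4): code 1000 → (2.000,4.403)–(1.466,4.000)
cell (2,2): code 0010 → (2.000,2.805)–(2.370,3.000)
cell (2,3): code 0011 → (2.370,3.000)–(2.706,4.000)
cell (2,4): code 0001 → (2.706,4.000)–(2.000,4.403)
total: 6 segments, chained into 1 closed loop(s), length Σ = 4.334399

segments=6 loops=1 length=4.334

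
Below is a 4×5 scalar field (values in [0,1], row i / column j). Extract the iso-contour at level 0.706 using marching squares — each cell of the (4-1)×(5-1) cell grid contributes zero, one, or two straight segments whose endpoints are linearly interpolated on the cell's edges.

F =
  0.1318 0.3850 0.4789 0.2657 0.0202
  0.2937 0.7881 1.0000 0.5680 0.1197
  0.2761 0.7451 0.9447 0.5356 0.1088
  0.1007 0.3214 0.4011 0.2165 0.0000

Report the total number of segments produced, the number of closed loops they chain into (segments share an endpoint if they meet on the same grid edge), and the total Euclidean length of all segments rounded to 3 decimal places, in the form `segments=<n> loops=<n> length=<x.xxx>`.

segments=8 loops=1 length=6.131

cell (0,0): code 0100 → (0.796,1.000)–(1.000,0.834)
cell (0,1): code 1100 → (0.436,2.000)–(0.796,1.000)
cell (0,2): code 1000 → (1.000,2.681)–(0.436,2.000)
cell (1,0): code 0110 → (1.000,0.834)–(2.000,0.917)
cell (1,2): code 1001 → (2.000,2.583)–(1.000,2.681)
cell (2,0): code 0010 → (2.000,0.917)–(2.092,1.000)
cell (2,1): code 0011 → (2.092,1.000)–(2.439,2.000)
cell (2,2): code 0001 → (2.439,2.000)–(2.000,2.583)
total: 8 segments, chained into 1 closed loop(s), length Σ = 6.130961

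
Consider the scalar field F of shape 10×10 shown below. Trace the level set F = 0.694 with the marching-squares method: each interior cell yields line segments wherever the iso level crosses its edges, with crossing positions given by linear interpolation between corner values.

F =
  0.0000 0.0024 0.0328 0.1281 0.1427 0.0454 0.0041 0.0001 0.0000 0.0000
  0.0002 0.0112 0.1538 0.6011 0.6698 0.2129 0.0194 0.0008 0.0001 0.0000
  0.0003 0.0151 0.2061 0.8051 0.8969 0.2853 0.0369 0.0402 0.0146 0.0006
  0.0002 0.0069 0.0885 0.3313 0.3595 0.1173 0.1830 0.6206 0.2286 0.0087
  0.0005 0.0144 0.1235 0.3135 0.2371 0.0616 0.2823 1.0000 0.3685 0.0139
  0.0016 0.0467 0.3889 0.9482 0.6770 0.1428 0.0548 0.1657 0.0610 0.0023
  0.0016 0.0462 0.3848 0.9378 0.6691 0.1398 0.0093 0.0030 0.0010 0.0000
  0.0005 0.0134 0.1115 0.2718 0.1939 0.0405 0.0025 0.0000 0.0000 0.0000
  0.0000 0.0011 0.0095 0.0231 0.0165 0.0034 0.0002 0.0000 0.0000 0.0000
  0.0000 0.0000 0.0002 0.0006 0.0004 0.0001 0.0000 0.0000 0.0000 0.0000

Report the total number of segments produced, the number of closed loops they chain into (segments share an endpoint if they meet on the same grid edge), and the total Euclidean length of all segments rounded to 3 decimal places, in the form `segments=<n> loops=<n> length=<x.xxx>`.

segments=16 loops=3 length=12.600

cell (1,2): code 0100 → (1.455,3.000)–(2.000,2.815)
cell (1,3): code 1100 → (1.107,4.000)–(1.455,3.000)
cell (1,4): code 1000 → (2.000,4.332)–(1.107,4.000)
cell (2,2): code 0010 → (2.000,2.815)–(2.234,3.000)
cell (2,3): code 0011 → (2.234,3.000)–(2.378,4.000)
cell (2,4): code 0001 → (2.378,4.000)–(2.000,4.332)
cell (3,6): code 0100 → (3.193,7.000)–(4.000,6.574)
cell (3,7): code 1000 → (4.000,7.485)–(3.193,7.000)
cell (4,2): code 0100 → (4.599,3.000)–(5.000,2.546)
cell (4,3): code 1000 → (5.000,3.937)–(4.599,3.000)
cell (4,6): code 0010 → (4.000,6.574)–(4.367,7.000)
cell (4,7): code 0001 → (4.367,7.000)–(4.000,7.485)
cell (5,2): code 0110 → (5.000,2.546)–(6.000,2.559)
cell (5,3): code 1001 → (6.000,3.907)–(5.000,3.937)
cell (6,2): code 0010 → (6.000,2.559)–(6.366,3.000)
cell (6,3): code 0001 → (6.366,3.000)–(6.000,3.907)
total: 16 segments, chained into 3 closed loop(s), length Σ = 12.599607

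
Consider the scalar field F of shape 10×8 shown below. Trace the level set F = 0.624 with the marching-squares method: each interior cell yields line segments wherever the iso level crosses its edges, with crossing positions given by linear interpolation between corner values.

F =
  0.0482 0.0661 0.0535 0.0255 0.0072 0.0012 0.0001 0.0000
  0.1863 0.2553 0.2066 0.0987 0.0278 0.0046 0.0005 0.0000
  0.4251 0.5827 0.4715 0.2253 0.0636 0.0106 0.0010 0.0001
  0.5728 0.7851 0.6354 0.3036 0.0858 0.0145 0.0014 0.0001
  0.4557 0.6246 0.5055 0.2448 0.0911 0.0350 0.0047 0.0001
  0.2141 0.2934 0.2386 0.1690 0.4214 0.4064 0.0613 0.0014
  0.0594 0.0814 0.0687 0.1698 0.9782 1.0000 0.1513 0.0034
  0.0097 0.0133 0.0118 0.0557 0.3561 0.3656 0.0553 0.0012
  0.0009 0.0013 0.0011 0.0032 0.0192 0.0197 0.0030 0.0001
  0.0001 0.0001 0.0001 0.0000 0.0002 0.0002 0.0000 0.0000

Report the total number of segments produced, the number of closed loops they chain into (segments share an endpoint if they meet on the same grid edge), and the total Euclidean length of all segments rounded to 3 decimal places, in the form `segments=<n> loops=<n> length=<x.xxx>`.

segments=14 loops=2 length=10.124

cell (2,0): code 0100 → (2.204,1.000)–(3.000,0.241)
cell (2,1): code 1100 → (2.930,2.000)–(2.204,1.000)
cell (2,2): code 1000 → (3.000,2.034)–(2.930,2.000)
cell (3,0): code 0110 → (3.000,0.241)–(4.000,0.996)
cell (3,1): code 1011 → (4.000,1.005)–(3.088,2.000)
cell (3,2): code 0001 → (3.088,2.000)–(3.000,2.034)
cell (4,0): code 0010 → (4.000,0.996)–(4.002,1.000)
cell (4,1): code 0001 → (4.002,1.000)–(4.000,1.005)
cell (5,3): code 0100 → (5.364,4.000)–(6.000,3.562)
cell (5,4): code 1100 → (5.367,5.000)–(5.364,4.000)
cell (5,5): code 1000 → (6.000,5.443)–(5.367,5.000)
cell (6,3): code 0010 → (6.000,3.562)–(6.569,4.000)
cell (6,4): code 0011 → (6.569,4.000)–(6.593,5.000)
cell (6,5): code 0001 → (6.593,5.000)–(6.000,5.443)
total: 14 segments, chained into 2 closed loop(s), length Σ = 10.123979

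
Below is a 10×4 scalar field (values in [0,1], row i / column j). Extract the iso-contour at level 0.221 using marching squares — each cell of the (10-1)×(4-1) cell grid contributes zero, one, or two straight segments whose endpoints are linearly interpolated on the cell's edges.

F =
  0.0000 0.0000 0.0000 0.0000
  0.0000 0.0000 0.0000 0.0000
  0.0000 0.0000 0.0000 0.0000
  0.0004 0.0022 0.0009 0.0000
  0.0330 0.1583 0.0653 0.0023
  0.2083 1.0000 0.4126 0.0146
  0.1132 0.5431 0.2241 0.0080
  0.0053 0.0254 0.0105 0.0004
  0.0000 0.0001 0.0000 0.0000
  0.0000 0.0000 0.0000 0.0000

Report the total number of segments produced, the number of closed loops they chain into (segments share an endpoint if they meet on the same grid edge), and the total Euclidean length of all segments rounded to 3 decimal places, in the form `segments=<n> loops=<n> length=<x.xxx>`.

segments=8 loops=1 length=7.446

cell (4,0): code 0100 → (4.074,1.000)–(5.000,0.016)
cell (4,1): code 1100 → (4.448,2.000)–(4.074,1.000)
cell (4,2): code 1000 → (5.000,2.481)–(4.448,2.000)
cell (5,0): code 0110 → (5.000,0.016)–(6.000,0.251)
cell (5,2): code 1001 → (6.000,2.014)–(5.000,2.481)
cell (6,0): code 0010 → (6.000,0.251)–(6.622,1.000)
cell (6,1): code 0011 → (6.622,1.000)–(6.015,2.000)
cell (6,2): code 0001 → (6.015,2.000)–(6.000,2.014)
total: 8 segments, chained into 1 closed loop(s), length Σ = 7.445935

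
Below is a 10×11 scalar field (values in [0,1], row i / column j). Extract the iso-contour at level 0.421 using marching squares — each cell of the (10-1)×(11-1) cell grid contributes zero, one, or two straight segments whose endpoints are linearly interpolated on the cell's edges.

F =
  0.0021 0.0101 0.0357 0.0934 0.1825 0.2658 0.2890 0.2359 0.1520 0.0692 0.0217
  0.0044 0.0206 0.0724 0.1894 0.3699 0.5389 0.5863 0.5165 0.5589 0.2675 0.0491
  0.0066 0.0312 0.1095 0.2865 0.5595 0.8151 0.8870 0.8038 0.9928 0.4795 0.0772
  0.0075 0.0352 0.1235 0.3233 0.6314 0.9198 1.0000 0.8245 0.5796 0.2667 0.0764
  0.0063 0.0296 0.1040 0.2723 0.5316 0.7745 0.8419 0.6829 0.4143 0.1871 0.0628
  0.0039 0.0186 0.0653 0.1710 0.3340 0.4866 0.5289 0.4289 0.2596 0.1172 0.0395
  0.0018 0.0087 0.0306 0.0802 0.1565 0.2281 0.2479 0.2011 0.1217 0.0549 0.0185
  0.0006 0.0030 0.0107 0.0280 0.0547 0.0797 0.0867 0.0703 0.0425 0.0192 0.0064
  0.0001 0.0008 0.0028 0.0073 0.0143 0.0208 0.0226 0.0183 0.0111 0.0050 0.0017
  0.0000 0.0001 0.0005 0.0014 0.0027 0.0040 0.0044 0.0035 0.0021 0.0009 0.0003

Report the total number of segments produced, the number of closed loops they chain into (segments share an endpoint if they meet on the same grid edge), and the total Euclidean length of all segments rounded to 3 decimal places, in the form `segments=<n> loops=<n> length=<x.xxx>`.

cell (0,4): code 0100 → (0.568,5.000)–(1.000,4.302)
cell (0,5): code 1100 → (0.444,6.000)–(0.568,5.000)
cell (0,6): code 1100 → (0.660,7.000)–(0.444,6.000)
cell (0,7): code 1100 → (0.661,8.000)–(0.660,7.000)
cell (0,8): code 1000 → (1.000,8.473)–(0.661,8.000)
cell (1,3): code 0100 → (1.270,4.000)–(2.000,3.493)
cell (1,4): code 1110 → (1.000,4.302)–(1.270,4.000)
cell (1,8): code 1101 → (1.724,9.000)–(1.000,8.473)
cell (1,9): code 1000 → (2.000,9.145)–(1.724,9.000)
cell (2,3): code 0110 → (2.000,3.493)–(3.000,3.317)
cell (2,8): code 1011 → (3.000,8.507)–(2.275,9.000)
cell (2,9): code 0001 → (2.275,9.000)–(2.000,9.145)
cell (3,3): code 0110 → (3.000,3.317)–(4.000,3.573)
cell (3,7): code 1011 → (4.000,7.975)–(3.959,8.000)
cell (3,8): code 0001 → (3.959,8.000)–(3.000,8.507)
cell (4,3): code 0010 → (4.000,3.573)–(4.560,4.000)
cell (4,4): code 0111 → (4.560,4.000)–(5.000,4.570)
cell (4,7): code 1001 → (5.000,7.047)–(4.000,7.975)
cell (5,4): code 0010 → (5.000,4.570)–(5.254,5.000)
cell (5,5): code 0011 → (5.254,5.000)–(5.384,6.000)
cell (5,6): code 0011 → (5.384,6.000)–(5.035,7.000)
cell (5,7): code 0001 → (5.035,7.000)–(5.000,7.047)
total: 22 segments, chained into 1 closed loop(s), length Σ = 16.716737

segments=22 loops=1 length=16.717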